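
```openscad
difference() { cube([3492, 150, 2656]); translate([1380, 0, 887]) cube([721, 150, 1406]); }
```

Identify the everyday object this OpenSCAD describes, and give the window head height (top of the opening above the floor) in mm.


A wall with a window opening. The window head height is 2293 mm.

A wall with a rectangular opening subtracted — a window. Sill at z = 887, opening 1406 mm tall, so the head is at 887 + 1406 = 2293 mm.


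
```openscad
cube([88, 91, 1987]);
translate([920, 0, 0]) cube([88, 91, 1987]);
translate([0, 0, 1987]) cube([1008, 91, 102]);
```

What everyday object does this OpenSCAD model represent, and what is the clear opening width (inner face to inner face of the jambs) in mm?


A door frame. The clear opening width is 832 mm.

Two 1987 mm tall posts with a header on top — a door frame. The left jamb is 88 mm wide at x = 0; the right jamb starts at x = 920. The clear opening is 920 − 88 = 832 mm.


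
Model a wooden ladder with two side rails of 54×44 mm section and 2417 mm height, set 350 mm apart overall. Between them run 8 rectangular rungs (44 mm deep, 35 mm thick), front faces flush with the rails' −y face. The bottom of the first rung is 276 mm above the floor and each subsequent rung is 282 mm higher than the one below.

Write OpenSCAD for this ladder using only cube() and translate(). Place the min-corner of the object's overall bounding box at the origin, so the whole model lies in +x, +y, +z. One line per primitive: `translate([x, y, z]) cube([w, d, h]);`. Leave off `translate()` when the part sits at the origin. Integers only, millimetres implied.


cube([54, 44, 2417]);
translate([296, 0, 0]) cube([54, 44, 2417]);
translate([54, 0, 276]) cube([242, 44, 35]);
translate([54, 0, 558]) cube([242, 44, 35]);
translate([54, 0, 840]) cube([242, 44, 35]);
translate([54, 0, 1122]) cube([242, 44, 35]);
translate([54, 0, 1404]) cube([242, 44, 35]);
translate([54, 0, 1686]) cube([242, 44, 35]);
translate([54, 0, 1968]) cube([242, 44, 35]);
translate([54, 0, 2250]) cube([242, 44, 35]);


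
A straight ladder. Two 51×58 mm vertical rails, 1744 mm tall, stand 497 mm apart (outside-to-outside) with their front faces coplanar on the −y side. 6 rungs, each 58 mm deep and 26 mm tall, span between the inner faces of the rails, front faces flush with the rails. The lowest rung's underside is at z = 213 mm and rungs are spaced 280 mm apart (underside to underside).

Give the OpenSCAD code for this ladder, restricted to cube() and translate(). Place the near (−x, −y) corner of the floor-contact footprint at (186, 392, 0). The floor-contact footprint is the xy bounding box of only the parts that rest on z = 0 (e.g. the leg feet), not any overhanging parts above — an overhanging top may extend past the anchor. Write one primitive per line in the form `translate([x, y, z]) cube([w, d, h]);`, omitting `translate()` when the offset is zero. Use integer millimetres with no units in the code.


translate([186, 392, 0]) cube([51, 58, 1744]);
translate([632, 392, 0]) cube([51, 58, 1744]);
translate([237, 392, 213]) cube([395, 58, 26]);
translate([237, 392, 493]) cube([395, 58, 26]);
translate([237, 392, 773]) cube([395, 58, 26]);
translate([237, 392, 1053]) cube([395, 58, 26]);
translate([237, 392, 1333]) cube([395, 58, 26]);
translate([237, 392, 1613]) cube([395, 58, 26]);


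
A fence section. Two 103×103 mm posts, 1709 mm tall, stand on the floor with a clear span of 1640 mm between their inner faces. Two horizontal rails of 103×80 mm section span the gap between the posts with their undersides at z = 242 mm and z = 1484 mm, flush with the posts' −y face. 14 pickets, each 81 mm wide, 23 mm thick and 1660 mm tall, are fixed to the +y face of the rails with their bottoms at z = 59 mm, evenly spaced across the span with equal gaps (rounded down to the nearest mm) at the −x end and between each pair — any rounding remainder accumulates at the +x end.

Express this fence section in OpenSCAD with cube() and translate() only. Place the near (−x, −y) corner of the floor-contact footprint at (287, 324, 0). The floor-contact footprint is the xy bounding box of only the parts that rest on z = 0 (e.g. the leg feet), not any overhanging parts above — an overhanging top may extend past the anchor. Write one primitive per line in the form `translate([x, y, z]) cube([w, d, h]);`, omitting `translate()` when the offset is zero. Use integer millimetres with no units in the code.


translate([287, 324, 0]) cube([103, 103, 1709]);
translate([2030, 324, 0]) cube([103, 103, 1709]);
translate([390, 324, 242]) cube([1640, 103, 80]);
translate([390, 324, 1484]) cube([1640, 103, 80]);
translate([423, 427, 59]) cube([81, 23, 1660]);
translate([537, 427, 59]) cube([81, 23, 1660]);
translate([651, 427, 59]) cube([81, 23, 1660]);
translate([765, 427, 59]) cube([81, 23, 1660]);
translate([879, 427, 59]) cube([81, 23, 1660]);
translate([993, 427, 59]) cube([81, 23, 1660]);
translate([1107, 427, 59]) cube([81, 23, 1660]);
translate([1221, 427, 59]) cube([81, 23, 1660]);
translate([1335, 427, 59]) cube([81, 23, 1660]);
translate([1449, 427, 59]) cube([81, 23, 1660]);
translate([1563, 427, 59]) cube([81, 23, 1660]);
translate([1677, 427, 59]) cube([81, 23, 1660]);
translate([1791, 427, 59]) cube([81, 23, 1660]);
translate([1905, 427, 59]) cube([81, 23, 1660]);


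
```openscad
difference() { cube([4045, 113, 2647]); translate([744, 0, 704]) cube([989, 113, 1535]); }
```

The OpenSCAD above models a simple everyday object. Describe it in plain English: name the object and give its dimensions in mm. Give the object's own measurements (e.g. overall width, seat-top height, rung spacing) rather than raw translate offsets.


A wall 4045 mm long (x), 113 mm thick (y), 2647 mm tall, with a rectangular window opening cut through it. The opening is 989 mm wide and 1535 mm tall; its sill is at z = 704 mm and its near (−x) edge is 744 mm from the wall's −x end. The opening passes through the full wall thickness.


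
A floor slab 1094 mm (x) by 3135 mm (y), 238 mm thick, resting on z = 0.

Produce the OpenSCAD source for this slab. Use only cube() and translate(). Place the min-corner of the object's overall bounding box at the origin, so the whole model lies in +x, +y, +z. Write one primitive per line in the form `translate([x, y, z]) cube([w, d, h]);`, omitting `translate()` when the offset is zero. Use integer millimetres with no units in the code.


cube([1094, 3135, 238]);


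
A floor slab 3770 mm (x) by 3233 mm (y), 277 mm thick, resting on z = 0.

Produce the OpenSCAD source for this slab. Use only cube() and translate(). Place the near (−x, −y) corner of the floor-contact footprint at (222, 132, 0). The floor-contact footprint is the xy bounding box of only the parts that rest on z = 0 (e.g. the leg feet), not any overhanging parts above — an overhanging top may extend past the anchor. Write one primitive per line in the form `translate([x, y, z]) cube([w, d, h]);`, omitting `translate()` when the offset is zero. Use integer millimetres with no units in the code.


translate([222, 132, 0]) cube([3770, 3233, 277]);


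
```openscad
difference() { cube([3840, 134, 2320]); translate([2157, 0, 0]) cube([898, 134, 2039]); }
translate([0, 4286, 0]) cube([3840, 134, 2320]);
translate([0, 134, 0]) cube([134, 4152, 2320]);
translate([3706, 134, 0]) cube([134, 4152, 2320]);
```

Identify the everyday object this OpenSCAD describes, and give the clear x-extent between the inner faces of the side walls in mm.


A single room. The interior width is 3572 mm.

Four walls enclosing a rectangle with a door in the front wall — a room. Outside width 3840 minus two 134 mm walls gives 3572 mm.


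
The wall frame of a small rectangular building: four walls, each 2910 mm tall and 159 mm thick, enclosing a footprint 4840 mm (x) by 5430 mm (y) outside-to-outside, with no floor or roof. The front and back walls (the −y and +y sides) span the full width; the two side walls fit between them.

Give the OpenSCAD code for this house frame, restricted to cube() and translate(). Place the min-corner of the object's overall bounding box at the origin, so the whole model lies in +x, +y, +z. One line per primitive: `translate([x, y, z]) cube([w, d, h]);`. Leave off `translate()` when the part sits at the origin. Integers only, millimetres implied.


cube([4840, 159, 2910]);
translate([0, 5271, 0]) cube([4840, 159, 2910]);
translate([0, 159, 0]) cube([159, 5112, 2910]);
translate([4681, 159, 0]) cube([159, 5112, 2910]);


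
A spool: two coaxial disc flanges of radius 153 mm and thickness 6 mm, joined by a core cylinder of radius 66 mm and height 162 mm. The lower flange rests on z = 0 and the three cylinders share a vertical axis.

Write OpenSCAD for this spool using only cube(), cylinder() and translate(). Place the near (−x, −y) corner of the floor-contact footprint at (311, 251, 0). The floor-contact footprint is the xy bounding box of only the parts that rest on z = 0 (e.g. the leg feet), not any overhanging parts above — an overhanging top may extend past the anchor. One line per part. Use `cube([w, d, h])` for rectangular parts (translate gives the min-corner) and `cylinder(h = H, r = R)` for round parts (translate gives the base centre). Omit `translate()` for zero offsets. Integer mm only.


translate([464, 404, 0]) cylinder(h = 6, r = 153);
translate([464, 404, 6]) cylinder(h = 162, r = 66);
translate([464, 404, 168]) cylinder(h = 6, r = 153);


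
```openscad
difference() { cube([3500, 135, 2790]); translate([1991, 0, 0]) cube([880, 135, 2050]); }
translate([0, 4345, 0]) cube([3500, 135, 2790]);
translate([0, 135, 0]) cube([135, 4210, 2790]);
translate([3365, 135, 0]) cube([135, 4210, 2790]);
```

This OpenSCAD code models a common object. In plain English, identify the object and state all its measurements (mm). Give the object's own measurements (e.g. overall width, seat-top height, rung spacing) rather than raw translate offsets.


A single room: four walls, each 2790 mm tall and 135 mm thick, enclosing an outside footprint 3500×4480 mm (x × y), no floor or roof. The front and back walls (−y and +y sides) run the full x-width; the side walls fit between their inner faces. A door opening 880 mm wide and 2050 mm tall is cut through the front wall from the floor up, its −x edge 1991 mm from the wall's −x end.


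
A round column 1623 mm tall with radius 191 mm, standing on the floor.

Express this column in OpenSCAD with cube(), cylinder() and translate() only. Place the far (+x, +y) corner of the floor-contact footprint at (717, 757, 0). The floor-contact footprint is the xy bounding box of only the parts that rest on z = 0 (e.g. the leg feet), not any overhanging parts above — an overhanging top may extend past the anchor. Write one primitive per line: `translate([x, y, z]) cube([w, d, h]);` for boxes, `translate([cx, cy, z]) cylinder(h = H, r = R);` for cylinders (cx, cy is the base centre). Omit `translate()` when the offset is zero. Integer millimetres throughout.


translate([526, 566, 0]) cylinder(h = 1623, r = 191);


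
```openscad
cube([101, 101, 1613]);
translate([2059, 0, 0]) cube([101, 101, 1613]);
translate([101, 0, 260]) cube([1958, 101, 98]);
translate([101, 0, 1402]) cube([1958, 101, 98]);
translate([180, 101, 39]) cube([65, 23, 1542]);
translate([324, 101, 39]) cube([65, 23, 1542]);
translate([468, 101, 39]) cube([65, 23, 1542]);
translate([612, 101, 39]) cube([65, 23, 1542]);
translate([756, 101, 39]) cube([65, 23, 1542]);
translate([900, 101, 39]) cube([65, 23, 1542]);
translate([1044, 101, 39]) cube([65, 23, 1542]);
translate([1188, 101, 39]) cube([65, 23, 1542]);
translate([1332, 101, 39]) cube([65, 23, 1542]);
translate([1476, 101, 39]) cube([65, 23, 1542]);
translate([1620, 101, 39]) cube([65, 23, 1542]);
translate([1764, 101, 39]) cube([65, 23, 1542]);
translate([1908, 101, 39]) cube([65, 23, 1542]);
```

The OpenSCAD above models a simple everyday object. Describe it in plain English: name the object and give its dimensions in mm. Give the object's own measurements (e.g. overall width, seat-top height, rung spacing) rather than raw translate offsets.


A fence section. Two 101×101 mm posts, 1613 mm tall, stand on the floor with a clear span of 1958 mm between their inner faces. Two horizontal rails of 101×98 mm section span the gap between the posts with their undersides at z = 260 mm and z = 1402 mm, flush with the posts' −y face. 13 pickets, each 65 mm wide, 23 mm thick and 1542 mm tall, are fixed to the +y face of the rails with their bottoms at z = 39 mm, spaced across the span with a 79 mm gap after the −x post and between neighbouring pickets, with 86 mm left before the +x post.


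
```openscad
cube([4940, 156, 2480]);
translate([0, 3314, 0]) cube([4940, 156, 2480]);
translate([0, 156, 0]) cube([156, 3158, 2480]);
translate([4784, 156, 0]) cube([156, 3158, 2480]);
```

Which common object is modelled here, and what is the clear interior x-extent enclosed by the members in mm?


A house (or room) frame. The interior width is 4628 mm.

Four 2480 mm walls enclosing a rectangle with no floor or roof — a room or house frame. Outside width is 4940 mm and wall thickness is 156 mm, so the interior width is 4940 − 2 × 156 = 4628 mm.


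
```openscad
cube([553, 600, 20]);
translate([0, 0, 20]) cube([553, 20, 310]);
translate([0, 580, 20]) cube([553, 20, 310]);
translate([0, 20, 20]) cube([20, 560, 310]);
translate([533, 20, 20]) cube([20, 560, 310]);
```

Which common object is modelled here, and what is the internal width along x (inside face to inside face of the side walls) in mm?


An open box. The internal width is 513 mm.

A 553×600 base slab with four walls standing on it — an open box. The base is 553 mm wide and the walls are 20 mm thick, so the internal width is 553 − 2 × 20 = 513 mm.


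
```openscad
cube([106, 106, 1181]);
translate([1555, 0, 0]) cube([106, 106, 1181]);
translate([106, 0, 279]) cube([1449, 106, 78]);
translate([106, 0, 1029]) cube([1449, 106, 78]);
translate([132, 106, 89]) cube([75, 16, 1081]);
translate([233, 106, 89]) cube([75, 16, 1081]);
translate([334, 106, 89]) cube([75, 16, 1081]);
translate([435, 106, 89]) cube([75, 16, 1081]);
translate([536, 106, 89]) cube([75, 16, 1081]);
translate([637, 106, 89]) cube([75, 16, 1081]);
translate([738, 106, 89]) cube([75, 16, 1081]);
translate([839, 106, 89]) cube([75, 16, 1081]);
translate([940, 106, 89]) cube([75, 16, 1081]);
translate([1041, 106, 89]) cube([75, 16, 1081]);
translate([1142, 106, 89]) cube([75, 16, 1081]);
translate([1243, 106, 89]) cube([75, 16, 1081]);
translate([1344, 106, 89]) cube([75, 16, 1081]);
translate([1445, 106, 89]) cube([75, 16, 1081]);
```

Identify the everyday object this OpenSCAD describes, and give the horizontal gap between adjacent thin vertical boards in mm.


A fence section. The picket gap is 26 mm.

Two posts, two rails, 14 pickets — a fence section. Span 1449 mm holds 14 pickets of 75 mm with 15 equal gaps: ⌊(1449 − 14·75) / 15⌋ = 26 mm.


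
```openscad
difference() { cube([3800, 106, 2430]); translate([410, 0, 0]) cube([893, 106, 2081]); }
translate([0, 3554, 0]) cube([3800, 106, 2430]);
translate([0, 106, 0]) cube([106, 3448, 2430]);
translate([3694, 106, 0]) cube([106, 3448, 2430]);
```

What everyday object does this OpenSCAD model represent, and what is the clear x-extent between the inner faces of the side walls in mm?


A single room. The interior width is 3588 mm.

Four walls enclosing a rectangle with a door in the front wall — a room. Outside width 3800 minus two 106 mm walls gives 3588 mm.


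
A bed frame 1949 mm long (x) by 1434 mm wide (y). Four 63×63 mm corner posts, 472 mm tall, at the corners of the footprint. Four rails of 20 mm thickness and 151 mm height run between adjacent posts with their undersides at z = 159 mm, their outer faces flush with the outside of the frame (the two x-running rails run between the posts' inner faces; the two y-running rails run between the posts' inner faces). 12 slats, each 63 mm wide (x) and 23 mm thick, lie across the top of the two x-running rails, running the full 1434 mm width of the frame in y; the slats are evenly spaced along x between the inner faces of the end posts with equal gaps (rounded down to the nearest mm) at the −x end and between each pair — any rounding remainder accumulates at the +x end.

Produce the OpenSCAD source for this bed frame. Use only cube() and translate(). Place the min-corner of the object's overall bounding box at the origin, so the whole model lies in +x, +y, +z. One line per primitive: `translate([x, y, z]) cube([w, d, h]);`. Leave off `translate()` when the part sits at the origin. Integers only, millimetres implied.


cube([63, 63, 472]);
translate([0, 1371, 0]) cube([63, 63, 472]);
translate([1886, 0, 0]) cube([63, 63, 472]);
translate([1886, 1371, 0]) cube([63, 63, 472]);
translate([63, 0, 159]) cube([1823, 20, 151]);
translate([63, 1414, 159]) cube([1823, 20, 151]);
translate([0, 63, 159]) cube([20, 1308, 151]);
translate([1929, 63, 159]) cube([20, 1308, 151]);
translate([145, 0, 310]) cube([63, 1434, 23]);
translate([290, 0, 310]) cube([63, 1434, 23]);
translate([435, 0, 310]) cube([63, 1434, 23]);
translate([580, 0, 310]) cube([63, 1434, 23]);
translate([725, 0, 310]) cube([63, 1434, 23]);
translate([870, 0, 310]) cube([63, 1434, 23]);
translate([1015, 0, 310]) cube([63, 1434, 23]);
translate([1160, 0, 310]) cube([63, 1434, 23]);
translate([1305, 0, 310]) cube([63, 1434, 23]);
translate([1450, 0, 310]) cube([63, 1434, 23]);
translate([1595, 0, 310]) cube([63, 1434, 23]);
translate([1740, 0, 310]) cube([63, 1434, 23]);


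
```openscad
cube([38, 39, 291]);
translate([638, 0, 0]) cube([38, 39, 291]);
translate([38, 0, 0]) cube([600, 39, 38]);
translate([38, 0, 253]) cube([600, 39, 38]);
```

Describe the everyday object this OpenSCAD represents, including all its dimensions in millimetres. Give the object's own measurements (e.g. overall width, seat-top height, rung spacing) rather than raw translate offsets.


A rectangular picture frame lying in the x–z plane (depth along y). The opening is 600 mm wide (x) by 215 mm tall (z), surrounded by a border 38 mm wide on all four sides. The frame is 39 mm deep and is made of two full-height vertical stiles with two horizontal rails fitted between them.


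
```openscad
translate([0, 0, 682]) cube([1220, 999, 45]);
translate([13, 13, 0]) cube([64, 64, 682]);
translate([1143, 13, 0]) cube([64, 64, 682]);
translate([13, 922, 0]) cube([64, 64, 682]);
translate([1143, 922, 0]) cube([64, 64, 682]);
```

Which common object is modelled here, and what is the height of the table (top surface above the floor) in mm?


A table. The table height is 727 mm.

A 1220×999×45 slab sits at z = 682 on four 64 mm square posts — a table. The top surface is at 682 + 45 = 727 mm.


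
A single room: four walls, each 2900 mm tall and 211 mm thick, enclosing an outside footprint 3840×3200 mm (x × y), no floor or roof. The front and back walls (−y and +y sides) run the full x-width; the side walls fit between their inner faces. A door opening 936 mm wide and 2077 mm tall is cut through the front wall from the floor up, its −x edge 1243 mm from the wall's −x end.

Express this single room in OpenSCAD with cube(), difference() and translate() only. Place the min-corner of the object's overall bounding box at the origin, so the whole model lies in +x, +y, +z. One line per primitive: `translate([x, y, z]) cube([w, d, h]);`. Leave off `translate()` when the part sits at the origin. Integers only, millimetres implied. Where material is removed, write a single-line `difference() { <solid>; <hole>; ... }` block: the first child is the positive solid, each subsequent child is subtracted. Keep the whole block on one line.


difference() { cube([3840, 211, 2900]); translate([1243, 0, 0]) cube([936, 211, 2077]); }
translate([0, 2989, 0]) cube([3840, 211, 2900]);
translate([0, 211, 0]) cube([211, 2778, 2900]);
translate([3629, 211, 0]) cube([211, 2778, 2900]);


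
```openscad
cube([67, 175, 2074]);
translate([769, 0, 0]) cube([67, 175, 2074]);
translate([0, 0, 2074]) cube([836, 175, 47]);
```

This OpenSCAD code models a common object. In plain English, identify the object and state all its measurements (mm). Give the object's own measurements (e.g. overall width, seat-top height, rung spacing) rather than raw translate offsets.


A door frame. The clear opening is 702 mm wide and 2074 mm high. Two 67 mm wide jambs, 175 mm deep, stand either side of the opening from the floor to the top of the opening. A 47 mm thick head sits across the top of both jambs, spanning the full outside width of the frame.


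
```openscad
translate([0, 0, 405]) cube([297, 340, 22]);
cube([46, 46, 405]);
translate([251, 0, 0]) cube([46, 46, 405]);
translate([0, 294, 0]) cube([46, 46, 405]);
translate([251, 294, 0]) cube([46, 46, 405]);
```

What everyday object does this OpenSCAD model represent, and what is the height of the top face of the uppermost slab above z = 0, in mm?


A stool. The seat height is 427 mm.

A 297×340×22 slab at z = 405 on four corner posts — a stool. The seat top is 405 + 22 = 427 mm.


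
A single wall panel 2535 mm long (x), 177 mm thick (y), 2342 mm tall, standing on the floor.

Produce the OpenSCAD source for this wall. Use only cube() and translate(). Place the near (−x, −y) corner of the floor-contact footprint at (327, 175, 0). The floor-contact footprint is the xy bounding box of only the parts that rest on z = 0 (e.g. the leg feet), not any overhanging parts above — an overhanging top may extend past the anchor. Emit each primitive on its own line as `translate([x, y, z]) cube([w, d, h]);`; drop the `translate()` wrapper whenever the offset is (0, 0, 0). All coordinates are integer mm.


translate([327, 175, 0]) cube([2535, 177, 2342]);


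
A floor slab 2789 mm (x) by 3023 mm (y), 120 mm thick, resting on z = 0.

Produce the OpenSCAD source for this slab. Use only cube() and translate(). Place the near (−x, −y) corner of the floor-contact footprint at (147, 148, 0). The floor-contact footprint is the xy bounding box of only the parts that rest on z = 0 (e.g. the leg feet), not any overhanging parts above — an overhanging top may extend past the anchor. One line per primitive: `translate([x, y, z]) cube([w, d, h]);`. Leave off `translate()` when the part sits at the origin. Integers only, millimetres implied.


translate([147, 148, 0]) cube([2789, 3023, 120]);


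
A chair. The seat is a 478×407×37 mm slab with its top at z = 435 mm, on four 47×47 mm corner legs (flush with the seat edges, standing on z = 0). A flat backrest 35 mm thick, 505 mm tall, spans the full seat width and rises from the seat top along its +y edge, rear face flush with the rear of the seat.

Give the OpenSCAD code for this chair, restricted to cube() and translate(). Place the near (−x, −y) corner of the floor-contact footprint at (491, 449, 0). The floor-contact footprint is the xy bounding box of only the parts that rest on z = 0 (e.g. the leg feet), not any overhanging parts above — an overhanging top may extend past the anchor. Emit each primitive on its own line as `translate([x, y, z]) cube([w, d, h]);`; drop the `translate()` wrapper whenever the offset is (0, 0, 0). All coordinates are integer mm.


// leg_h = 435 - 37 = 398
translate([491, 449, 398]) cube([478, 407, 37]);
translate([491, 449, 0]) cube([47, 47, 398]);
translate([922, 449, 0]) cube([47, 47, 398]);
translate([491, 809, 0]) cube([47, 47, 398]);
translate([922, 809, 0]) cube([47, 47, 398]);
translate([491, 821, 435]) cube([478, 35, 505]);


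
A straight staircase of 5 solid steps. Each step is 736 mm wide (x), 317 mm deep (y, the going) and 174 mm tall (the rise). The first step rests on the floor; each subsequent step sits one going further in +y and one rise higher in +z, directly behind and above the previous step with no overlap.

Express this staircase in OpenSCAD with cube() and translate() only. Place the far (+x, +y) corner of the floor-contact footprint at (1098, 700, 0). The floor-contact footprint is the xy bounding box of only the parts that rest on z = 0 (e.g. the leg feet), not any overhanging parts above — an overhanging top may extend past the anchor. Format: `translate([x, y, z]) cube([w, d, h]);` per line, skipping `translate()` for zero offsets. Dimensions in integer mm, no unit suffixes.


translate([362, 383, 0]) cube([736, 317, 174]);
translate([362, 700, 174]) cube([736, 317, 174]);
translate([362, 1017, 348]) cube([736, 317, 174]);
translate([362, 1334, 522]) cube([736, 317, 174]);
translate([362, 1651, 696]) cube([736, 317, 174]);


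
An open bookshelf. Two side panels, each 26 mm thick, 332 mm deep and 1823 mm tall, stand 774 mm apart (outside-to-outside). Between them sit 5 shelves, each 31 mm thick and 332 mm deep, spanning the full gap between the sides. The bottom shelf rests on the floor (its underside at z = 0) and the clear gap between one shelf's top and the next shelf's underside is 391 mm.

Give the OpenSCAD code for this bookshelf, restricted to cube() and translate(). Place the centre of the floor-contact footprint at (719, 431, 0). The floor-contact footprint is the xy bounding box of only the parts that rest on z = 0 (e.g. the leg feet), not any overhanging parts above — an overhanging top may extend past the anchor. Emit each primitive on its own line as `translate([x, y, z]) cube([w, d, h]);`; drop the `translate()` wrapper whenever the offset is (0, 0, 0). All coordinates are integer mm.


translate([332, 265, 0]) cube([26, 332, 1823]);
translate([1080, 265, 0]) cube([26, 332, 1823]);
translate([358, 265, 0]) cube([722, 332, 31]);
translate([358, 265, 422]) cube([722, 332, 31]);
translate([358, 265, 844]) cube([722, 332, 31]);
translate([358, 265, 1266]) cube([722, 332, 31]);
translate([358, 265, 1688]) cube([722, 332, 31]);


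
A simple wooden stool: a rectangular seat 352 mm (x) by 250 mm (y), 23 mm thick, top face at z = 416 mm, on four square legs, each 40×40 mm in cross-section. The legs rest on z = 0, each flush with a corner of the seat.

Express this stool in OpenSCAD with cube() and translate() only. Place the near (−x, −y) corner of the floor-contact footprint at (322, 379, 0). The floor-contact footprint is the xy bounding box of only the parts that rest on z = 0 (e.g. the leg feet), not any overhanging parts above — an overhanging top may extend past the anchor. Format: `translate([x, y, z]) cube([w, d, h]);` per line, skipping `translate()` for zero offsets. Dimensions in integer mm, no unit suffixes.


translate([322, 379, 393]) cube([352, 250, 23]);
translate([322, 379, 0]) cube([40, 40, 393]);
translate([634, 379, 0]) cube([40, 40, 393]);
translate([322, 589, 0]) cube([40, 40, 393]);
translate([634, 589, 0]) cube([40, 40, 393]);


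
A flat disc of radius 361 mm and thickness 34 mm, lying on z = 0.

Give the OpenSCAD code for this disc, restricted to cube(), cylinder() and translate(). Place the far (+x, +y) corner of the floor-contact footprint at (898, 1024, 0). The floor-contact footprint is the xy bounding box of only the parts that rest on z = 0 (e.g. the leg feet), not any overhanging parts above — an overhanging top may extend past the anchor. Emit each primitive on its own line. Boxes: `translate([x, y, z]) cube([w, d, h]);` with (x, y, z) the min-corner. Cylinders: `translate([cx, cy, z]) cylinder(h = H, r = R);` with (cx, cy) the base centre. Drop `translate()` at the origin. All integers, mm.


translate([537, 663, 0]) cylinder(h = 34, r = 361);


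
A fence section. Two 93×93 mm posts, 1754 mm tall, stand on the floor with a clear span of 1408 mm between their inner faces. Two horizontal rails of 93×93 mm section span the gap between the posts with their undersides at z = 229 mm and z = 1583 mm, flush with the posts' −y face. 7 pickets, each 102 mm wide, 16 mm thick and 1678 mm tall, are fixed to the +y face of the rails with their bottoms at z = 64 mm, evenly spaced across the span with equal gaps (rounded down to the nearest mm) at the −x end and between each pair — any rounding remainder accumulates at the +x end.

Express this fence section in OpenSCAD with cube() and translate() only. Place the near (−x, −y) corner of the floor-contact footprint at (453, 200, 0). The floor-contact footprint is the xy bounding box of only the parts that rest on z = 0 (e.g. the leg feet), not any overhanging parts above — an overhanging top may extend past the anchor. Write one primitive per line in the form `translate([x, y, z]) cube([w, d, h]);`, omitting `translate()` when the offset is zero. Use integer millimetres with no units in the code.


translate([453, 200, 0]) cube([93, 93, 1754]);
translate([1954, 200, 0]) cube([93, 93, 1754]);
translate([546, 200, 229]) cube([1408, 93, 93]);
translate([546, 200, 1583]) cube([1408, 93, 93]);
translate([632, 293, 64]) cube([102, 16, 1678]);
translate([820, 293, 64]) cube([102, 16, 1678]);
translate([1008, 293, 64]) cube([102, 16, 1678]);
translate([1196, 293, 64]) cube([102, 16, 1678]);
translate([1384, 293, 64]) cube([102, 16, 1678]);
translate([1572, 293, 64]) cube([102, 16, 1678]);
translate([1760, 293, 64]) cube([102, 16, 1678]);


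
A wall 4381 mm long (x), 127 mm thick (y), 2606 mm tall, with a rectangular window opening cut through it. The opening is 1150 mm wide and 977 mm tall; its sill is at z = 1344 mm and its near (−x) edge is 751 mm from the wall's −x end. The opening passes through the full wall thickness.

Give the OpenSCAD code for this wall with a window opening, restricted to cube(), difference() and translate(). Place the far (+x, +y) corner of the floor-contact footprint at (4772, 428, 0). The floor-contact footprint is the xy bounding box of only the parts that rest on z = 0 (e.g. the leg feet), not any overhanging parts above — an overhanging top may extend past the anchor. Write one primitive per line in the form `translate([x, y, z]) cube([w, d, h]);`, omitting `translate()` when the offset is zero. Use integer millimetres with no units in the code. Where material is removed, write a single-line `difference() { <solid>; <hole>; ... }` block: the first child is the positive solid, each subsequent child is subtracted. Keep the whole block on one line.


difference() { translate([391, 301, 0]) cube([4381, 127, 2606]); translate([1142, 301, 1344]) cube([1150, 127, 977]); }


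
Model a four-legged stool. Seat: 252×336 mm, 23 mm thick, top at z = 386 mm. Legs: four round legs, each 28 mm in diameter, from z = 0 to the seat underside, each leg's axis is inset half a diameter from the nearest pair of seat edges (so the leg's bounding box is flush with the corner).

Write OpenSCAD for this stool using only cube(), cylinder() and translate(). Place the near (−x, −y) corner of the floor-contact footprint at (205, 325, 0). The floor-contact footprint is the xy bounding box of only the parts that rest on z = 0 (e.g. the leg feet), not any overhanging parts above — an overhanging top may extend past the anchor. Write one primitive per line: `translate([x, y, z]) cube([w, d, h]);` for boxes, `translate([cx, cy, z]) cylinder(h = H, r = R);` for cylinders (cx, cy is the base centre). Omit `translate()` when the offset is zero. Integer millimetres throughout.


// leg_h = 386 - 23 = 363
translate([205, 325, 363]) cube([252, 336, 23]);
translate([219, 339, 0]) cylinder(h = 363, r = 14);
translate([443, 339, 0]) cylinder(h = 363, r = 14);
translate([219, 647, 0]) cylinder(h = 363, r = 14);
translate([443, 647, 0]) cylinder(h = 363, r = 14);


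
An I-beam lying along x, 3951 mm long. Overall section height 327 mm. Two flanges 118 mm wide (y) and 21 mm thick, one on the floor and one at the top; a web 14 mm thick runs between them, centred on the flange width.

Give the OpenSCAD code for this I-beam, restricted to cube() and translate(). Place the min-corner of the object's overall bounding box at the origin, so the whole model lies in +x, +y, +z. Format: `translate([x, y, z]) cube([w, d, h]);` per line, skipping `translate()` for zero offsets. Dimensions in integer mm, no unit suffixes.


cube([3951, 118, 21]);
translate([0, 52, 21]) cube([3951, 14, 285]);
translate([0, 0, 306]) cube([3951, 118, 21]);


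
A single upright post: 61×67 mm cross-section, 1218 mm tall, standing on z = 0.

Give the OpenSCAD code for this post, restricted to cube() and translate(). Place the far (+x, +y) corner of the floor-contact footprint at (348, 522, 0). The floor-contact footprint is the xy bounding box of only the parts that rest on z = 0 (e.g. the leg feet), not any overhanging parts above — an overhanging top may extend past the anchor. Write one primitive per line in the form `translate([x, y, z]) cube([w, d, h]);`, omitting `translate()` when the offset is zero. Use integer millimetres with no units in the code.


translate([287, 455, 0]) cube([61, 67, 1218]);


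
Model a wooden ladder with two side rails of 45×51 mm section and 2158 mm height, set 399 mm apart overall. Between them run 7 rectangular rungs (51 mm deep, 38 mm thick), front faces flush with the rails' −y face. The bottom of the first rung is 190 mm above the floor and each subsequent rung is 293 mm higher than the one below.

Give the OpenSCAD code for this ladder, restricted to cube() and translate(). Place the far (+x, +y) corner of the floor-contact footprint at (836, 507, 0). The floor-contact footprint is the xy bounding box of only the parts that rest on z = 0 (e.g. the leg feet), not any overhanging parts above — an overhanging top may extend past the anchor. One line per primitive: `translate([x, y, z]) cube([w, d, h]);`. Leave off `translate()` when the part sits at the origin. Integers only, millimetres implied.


translate([437, 456, 0]) cube([45, 51, 2158]);
translate([791, 456, 0]) cube([45, 51, 2158]);
translate([482, 456, 190]) cube([309, 51, 38]);
translate([482, 456, 483]) cube([309, 51, 38]);
translate([482, 456, 776]) cube([309, 51, 38]);
translate([482, 456, 1069]) cube([309, 51, 38]);
translate([482, 456, 1362]) cube([309, 51, 38]);
translate([482, 456, 1655]) cube([309, 51, 38]);
translate([482, 456, 1948]) cube([309, 51, 38]);


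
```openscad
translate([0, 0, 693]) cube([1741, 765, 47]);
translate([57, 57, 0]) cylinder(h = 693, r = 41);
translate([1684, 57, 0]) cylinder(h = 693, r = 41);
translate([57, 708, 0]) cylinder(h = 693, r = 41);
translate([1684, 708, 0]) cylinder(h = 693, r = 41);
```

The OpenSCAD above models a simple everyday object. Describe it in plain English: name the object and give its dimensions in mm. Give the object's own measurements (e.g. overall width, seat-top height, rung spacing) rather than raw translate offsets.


A table: top 1741 mm (x) × 765 mm (y), 47 mm thick, upper face at z = 740 mm, on four round legs of 82 mm diameter, each leg's bounding box inset 16 mm from the nearest pair of top edges from z = 0 to the bottom of the top.


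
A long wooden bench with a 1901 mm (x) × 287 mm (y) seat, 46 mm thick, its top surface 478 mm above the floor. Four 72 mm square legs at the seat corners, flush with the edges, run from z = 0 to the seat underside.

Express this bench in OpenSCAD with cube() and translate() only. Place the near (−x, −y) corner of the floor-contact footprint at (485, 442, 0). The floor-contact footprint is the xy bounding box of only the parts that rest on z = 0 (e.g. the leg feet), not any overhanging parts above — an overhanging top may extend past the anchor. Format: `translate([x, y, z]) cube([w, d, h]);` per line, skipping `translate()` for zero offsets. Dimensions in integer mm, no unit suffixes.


translate([485, 442, 432]) cube([1901, 287, 46]);
translate([485, 442, 0]) cube([72, 72, 432]);
translate([485, 657, 0]) cube([72, 72, 432]);
translate([2314, 442, 0]) cube([72, 72, 432]);
translate([2314, 657, 0]) cube([72, 72, 432]);


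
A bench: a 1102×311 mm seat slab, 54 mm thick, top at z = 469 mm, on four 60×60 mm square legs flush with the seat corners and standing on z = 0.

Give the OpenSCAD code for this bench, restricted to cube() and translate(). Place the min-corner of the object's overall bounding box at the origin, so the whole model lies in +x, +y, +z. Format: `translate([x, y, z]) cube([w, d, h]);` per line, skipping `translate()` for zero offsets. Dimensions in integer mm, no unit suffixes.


translate([0, 0, 415]) cube([1102, 311, 54]);
cube([60, 60, 415]);
translate([0, 251, 0]) cube([60, 60, 415]);
translate([1042, 0, 0]) cube([60, 60, 415]);
translate([1042, 251, 0]) cube([60, 60, 415]);


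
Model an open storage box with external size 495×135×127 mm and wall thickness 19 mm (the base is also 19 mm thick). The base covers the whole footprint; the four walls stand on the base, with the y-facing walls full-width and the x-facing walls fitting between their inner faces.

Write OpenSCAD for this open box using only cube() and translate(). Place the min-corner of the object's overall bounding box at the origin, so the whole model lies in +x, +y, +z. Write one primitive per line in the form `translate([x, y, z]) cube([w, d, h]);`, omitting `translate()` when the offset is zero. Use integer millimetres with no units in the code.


cube([495, 135, 19]);
translate([0, 0, 19]) cube([495, 19, 108]);
translate([0, 116, 19]) cube([495, 19, 108]);
translate([0, 19, 19]) cube([19, 97, 108]);
translate([476, 19, 19]) cube([19, 97, 108]);


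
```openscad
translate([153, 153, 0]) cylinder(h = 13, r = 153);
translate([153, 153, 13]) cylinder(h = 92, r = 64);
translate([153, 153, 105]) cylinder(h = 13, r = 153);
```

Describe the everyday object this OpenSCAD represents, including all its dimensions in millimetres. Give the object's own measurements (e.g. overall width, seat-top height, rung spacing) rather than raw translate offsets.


A spool: two coaxial disc flanges of radius 153 mm and thickness 13 mm, joined by a core cylinder of radius 64 mm and height 92 mm. The lower flange rests on z = 0 and the three cylinders share a vertical axis.


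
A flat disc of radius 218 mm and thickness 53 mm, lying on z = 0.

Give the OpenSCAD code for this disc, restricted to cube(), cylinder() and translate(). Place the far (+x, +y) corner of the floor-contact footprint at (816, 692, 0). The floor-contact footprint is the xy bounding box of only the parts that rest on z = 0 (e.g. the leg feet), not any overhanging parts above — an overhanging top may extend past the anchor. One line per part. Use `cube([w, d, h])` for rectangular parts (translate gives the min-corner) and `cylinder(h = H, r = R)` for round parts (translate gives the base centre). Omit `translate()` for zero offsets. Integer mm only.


translate([598, 474, 0]) cylinder(h = 53, r = 218);


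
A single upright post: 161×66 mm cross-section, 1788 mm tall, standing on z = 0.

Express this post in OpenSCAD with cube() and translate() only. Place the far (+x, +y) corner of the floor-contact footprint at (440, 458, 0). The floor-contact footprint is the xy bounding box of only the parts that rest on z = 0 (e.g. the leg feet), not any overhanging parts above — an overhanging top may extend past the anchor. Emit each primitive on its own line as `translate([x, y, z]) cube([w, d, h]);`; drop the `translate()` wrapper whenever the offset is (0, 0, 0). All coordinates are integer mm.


translate([279, 392, 0]) cube([161, 66, 1788]);


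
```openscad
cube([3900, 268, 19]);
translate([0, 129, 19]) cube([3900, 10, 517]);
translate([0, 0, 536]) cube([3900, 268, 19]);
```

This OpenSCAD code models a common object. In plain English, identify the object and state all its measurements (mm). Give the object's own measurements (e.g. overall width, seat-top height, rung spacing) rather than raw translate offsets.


An I-beam lying along x, 3900 mm long. Overall section height 555 mm. Two flanges 268 mm wide (y) and 19 mm thick, one on the floor and one at the top; a web 10 mm thick runs between them, centred on the flange width.


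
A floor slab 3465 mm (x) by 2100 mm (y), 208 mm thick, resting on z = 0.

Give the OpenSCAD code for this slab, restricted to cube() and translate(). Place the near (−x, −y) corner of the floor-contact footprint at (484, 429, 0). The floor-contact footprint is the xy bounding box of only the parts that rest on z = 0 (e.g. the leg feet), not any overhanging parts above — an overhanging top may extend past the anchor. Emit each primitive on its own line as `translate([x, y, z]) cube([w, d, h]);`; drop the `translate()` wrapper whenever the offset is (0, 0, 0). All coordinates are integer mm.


translate([484, 429, 0]) cube([3465, 2100, 208]);
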